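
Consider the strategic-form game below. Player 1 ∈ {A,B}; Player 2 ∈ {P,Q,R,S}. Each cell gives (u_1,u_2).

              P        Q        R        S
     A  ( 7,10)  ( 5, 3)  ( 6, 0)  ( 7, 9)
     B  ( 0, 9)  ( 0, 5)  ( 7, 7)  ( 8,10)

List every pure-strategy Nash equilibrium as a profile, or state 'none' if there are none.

(A,P): NE
(A,Q): not NE [P2→P gives 10>3]
(A,R): not NE [P1→B gives 7>6; P2→P gives 10>0]
(A,S): not NE [P1→B gives 8>7; P2→P gives 10>9]
(B,P): not NE [P1→A gives 7>0; P2→S gives 10>9]
(B,Q): not NE [P1→A gives 5>0; P2→S gives 10>5]
(B,R): not NE [P2→S gives 10>7]
(B,S): NE

NE set: (A,P), (B,S)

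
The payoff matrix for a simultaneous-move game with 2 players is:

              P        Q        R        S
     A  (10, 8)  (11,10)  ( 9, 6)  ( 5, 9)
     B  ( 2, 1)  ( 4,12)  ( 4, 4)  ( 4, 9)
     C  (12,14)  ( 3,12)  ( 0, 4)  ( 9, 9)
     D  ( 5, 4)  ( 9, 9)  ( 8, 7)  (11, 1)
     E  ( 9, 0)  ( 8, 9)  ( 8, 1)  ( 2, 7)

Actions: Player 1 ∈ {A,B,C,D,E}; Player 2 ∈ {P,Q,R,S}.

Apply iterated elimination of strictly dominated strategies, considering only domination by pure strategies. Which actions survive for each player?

Remaining: P1:{A,C} P2:{P,Q}

P1 drop B (A beats it: P:10>2 Q:11>4 R:9>4 S:5>4)
P1 drop E (A beats it: P:10>9 Q:11>8 R:9>8 S:5>2)
P2 drop R (Q beats it: A:10>6 C:12>4 D:9>7)
P2 drop S (Q beats it: A:10>9 C:12>9 D:9>1)
P1 drop D (A beats it: P:10>5 Q:11>9)
P1→{A,C} P2→{P,Q}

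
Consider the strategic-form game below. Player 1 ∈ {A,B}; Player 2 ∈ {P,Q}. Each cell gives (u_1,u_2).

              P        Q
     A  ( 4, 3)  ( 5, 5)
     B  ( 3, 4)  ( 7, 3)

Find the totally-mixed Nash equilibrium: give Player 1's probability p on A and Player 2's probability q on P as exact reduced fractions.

p=1/3, q=2/3

P1 indiff ⇒ q·4+(1-q)·5 = q·3+(1-q)·7 ⇒ q(1) = (1-q)(2) ⇒ q = 2/3
P2 indiff ⇒ p·3+(1-p)·4 = p·5+(1-p)·3 ⇒ p(-2) = (1-p)(-1) ⇒ p = 1/3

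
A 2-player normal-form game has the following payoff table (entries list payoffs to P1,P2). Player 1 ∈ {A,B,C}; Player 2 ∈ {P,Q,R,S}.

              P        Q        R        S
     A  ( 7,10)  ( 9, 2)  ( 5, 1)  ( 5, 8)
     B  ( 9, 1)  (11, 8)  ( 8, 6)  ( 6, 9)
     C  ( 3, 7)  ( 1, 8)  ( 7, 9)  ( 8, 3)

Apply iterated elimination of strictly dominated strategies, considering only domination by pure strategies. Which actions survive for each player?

P1 drop A (B beats it: P:9>7 Q:11>9 R:8>5 S:6>5)
P2 drop P (Q beats it: B:8>1 C:8>7)
P1→{B,C} P2→{Q,R,S}

Remaining: P1:{B,C} P2:{Q,R,S}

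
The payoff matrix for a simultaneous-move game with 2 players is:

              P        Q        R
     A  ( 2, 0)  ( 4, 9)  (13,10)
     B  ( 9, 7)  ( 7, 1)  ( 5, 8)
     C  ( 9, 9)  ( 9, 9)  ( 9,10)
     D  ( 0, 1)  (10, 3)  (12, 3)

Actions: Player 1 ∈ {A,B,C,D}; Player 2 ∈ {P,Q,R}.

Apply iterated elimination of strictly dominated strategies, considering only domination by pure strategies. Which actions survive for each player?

Survivors P1:{A,D} P2:{Q,R}

P2 drop P (R beats it: A:10>0 B:8>7 C:10>9 D:3>1)
P1 drop B (C beats it: Q:9>7 R:9>5)
P1 drop C (D beats it: Q:10>9 R:12>9)
P1→{A,D} P2→{Q,R}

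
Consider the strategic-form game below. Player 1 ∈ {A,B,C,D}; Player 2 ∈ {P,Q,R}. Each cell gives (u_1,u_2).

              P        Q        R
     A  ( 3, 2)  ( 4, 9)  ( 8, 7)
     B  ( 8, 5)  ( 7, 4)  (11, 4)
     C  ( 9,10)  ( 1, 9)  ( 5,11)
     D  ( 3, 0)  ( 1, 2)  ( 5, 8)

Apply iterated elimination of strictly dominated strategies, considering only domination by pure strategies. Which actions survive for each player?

IESDS → P1:{B,C} P2:{P,R}

P1 drop A (B beats it: P:8>3 Q:7>4 R:11>8)
P1 drop D (B beats it: P:8>3 Q:7>1 R:11>5)
P2 drop Q (P beats it: B:5>4 C:10>9)
P1→{B,C} P2→{P,R}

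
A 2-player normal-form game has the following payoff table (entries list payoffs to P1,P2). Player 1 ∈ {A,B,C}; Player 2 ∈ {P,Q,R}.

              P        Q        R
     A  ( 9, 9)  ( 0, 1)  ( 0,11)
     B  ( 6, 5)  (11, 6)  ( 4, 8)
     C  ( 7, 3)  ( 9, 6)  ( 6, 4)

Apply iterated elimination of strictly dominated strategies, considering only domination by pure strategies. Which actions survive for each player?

P2 drop P (R beats it: A:11>9 B:8>5 C:4>3)
P1 drop A (B beats it: Q:11>0 R:4>0)
P1→{B,C} P2→{Q,R}

Survivors P1:{B,C} P2:{Q,R}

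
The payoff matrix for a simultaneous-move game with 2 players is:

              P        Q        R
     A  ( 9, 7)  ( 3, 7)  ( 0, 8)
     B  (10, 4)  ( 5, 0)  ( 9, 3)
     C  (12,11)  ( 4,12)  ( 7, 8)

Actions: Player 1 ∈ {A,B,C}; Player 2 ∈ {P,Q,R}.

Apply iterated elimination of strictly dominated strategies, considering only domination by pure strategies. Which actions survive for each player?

Remaining: P1:{B,C} P2:{P,Q}

P1 drop A (B beats it: P:10>9 Q:5>3 R:9>0)
P2 drop R (P beats it: B:4>3 C:11>8)
P1→{B,C} P2→{P,Q}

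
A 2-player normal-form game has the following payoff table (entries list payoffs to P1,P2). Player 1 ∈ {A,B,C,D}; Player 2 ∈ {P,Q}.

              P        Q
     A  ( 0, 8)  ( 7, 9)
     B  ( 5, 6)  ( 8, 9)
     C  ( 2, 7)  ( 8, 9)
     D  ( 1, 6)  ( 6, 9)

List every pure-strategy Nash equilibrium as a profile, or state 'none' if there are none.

PSNE = {(B,Q), (C,Q)}

(A,P): not NE [P1→B gives 5>0; P2→Q gives 9>8]
(A,Q): not NE [P1→C gives 8>7]
(B,P): not NE [P2→Q gives 9>6]
(B,Q): NE
(C,P): not NE [P1→B gives 5>2; P2→Q gives 9>7]
(C,Q): NE
(D,P): not NE [P1→B gives 5>1; P2→Q gives 9>6]
(D,Q): not NE [P1→C gives 8>6]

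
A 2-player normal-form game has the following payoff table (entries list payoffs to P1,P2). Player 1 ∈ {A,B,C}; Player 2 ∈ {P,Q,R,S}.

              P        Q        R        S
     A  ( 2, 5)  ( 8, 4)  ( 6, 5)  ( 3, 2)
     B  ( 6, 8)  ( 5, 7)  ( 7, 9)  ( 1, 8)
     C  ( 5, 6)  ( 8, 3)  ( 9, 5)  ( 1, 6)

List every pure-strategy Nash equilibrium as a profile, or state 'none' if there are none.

(A,P): not NE [P1→B gives 6>2]
(A,Q): not NE [P2→R gives 5>4]
(A,R): not NE [P1→C gives 9>6]
(A,S): not NE [P2→R gives 5>2]
(B,P): not NE [P2→R gives 9>8]
(B,Q): not NE [P1→C gives 8>5; P2→R gives 9>7]
(B,R): not NE [P1→C gives 9>7]
(B,S): not NE [P1→A gives 3>1; P2→R gives 9>8]
(C,P): not NE [P1→B gives 6>5]
(C,Q): not NE [P2→S gives 6>3]
(C,R): not NE [P2→S gives 6>5]
(C,S): not NE [P1→A gives 3>1]

PSNE: ∅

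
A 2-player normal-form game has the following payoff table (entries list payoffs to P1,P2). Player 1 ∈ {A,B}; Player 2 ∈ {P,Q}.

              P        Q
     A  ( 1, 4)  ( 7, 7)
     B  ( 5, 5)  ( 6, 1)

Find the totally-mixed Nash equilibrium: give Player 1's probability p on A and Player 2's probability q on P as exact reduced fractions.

P1 mixes 4/7 on A; P2 mixes 1/5 on P

P1 indiff ⇒ q·1+(1-q)·7 = q·5+(1-q)·6 ⇒ q(-4) = (1-q)(-1) ⇒ q = 1/5
P2 indiff ⇒ p·4+(1-p)·5 = p·7+(1-p)·1 ⇒ p(-3) = (1-p)(-4) ⇒ p = 4/7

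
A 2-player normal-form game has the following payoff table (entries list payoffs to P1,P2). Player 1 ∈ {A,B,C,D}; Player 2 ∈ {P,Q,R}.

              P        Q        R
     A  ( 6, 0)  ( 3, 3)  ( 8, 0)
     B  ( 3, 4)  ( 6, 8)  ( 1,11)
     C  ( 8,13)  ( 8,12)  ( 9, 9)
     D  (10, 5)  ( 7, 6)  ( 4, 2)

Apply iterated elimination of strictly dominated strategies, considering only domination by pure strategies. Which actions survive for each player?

P1 drop A (C beats it: P:8>6 Q:8>3 R:9>8)
P1 drop B (C beats it: P:8>3 Q:8>6 R:9>1)
P2 drop R (P beats it: C:13>9 D:5>2)
P1→{C,D} P2→{P,Q}

IESDS → P1:{C,D} P2:{P,Q}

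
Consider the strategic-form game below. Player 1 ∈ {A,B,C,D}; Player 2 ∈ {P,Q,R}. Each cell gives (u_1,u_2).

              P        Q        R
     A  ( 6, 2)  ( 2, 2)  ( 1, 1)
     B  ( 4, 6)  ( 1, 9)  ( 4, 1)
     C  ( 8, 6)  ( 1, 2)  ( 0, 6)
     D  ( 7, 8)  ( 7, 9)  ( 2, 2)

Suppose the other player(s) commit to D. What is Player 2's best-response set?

argmax u_2 = {Q}

u_2(P vs D) = 8
u_2(Q vs D) = 9
u_2(R vs D) = 2
max payoff 9 at {Q}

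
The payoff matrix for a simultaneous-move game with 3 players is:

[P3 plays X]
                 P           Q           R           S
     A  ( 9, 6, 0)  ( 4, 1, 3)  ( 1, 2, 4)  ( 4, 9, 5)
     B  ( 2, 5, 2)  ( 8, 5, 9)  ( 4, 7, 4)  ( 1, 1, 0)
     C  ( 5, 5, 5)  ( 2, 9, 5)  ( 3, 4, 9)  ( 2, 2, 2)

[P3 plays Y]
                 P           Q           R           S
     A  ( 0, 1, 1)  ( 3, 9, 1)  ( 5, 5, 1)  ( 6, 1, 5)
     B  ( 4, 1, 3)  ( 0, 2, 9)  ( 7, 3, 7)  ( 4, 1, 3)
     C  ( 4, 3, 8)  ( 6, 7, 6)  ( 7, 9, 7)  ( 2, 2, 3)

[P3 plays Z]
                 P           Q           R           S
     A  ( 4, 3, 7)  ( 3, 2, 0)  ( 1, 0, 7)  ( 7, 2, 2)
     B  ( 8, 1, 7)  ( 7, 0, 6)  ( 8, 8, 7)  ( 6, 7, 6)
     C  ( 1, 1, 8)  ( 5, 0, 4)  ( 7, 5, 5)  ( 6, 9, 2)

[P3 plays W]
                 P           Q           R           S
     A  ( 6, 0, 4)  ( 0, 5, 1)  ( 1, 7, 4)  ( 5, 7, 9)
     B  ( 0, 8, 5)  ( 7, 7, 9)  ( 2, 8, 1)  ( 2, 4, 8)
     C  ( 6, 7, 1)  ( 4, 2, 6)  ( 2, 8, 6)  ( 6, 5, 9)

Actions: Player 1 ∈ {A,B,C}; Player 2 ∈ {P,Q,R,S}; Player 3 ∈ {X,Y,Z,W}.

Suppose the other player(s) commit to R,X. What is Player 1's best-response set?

u_1(A vs R,X) = 1
u_1(B vs R,X) = 4
u_1(C vs R,X) = 3
max payoff 4 at {B}

BR_1 = {B}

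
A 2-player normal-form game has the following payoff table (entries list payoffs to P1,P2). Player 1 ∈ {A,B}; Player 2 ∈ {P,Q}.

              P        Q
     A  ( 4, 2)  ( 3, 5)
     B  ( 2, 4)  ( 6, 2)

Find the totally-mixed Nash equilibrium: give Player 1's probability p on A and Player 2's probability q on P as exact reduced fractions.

P1 indiff ⇒ q·4+(1-q)·3 = q·2+(1-q)·6 ⇒ q(2) = (1-q)(3) ⇒ q = 3/5
P2 indiff ⇒ p·2+(1-p)·4 = p·5+(1-p)·2 ⇒ p(-3) = (1-p)(-2) ⇒ p = 2/5

P1 mixes 2/5 on A; P2 mixes 3/5 on P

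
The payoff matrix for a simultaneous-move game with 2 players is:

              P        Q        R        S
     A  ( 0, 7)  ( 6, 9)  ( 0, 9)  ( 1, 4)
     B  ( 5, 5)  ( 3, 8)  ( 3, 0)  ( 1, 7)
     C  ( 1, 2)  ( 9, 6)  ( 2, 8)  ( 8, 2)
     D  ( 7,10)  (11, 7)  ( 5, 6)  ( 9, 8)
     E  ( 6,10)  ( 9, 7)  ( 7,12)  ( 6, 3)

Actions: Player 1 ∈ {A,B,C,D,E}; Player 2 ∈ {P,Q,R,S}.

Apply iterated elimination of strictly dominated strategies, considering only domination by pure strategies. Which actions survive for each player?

Survivors P1:{D,E} P2:{P,R}

P1 drop A (C beats it: P:1>0 Q:9>6 R:2>0 S:8>1)
P1 drop B (D beats it: P:7>5 Q:11>3 R:5>3 S:9>1)
P1 drop C (D beats it: P:7>1 Q:11>9 R:5>2 S:9>8)
P2 drop Q (P beats it: D:10>7 E:10>7)
P2 drop S (P beats it: D:10>8 E:10>3)
P1→{D,E} P2→{P,R}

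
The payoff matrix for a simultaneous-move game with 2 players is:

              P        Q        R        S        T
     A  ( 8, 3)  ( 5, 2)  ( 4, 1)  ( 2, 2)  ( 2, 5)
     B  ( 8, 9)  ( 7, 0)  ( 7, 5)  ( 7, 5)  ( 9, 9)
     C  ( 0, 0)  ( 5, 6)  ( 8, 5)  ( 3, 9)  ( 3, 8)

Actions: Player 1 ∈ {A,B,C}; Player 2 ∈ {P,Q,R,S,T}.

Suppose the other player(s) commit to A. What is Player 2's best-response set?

u_2(P vs A) = 3
u_2(Q vs A) = 2
u_2(R vs A) = 1
u_2(S vs A) = 2
u_2(T vs A) = 5
max payoff 5 at {T}

BR_2 = {T}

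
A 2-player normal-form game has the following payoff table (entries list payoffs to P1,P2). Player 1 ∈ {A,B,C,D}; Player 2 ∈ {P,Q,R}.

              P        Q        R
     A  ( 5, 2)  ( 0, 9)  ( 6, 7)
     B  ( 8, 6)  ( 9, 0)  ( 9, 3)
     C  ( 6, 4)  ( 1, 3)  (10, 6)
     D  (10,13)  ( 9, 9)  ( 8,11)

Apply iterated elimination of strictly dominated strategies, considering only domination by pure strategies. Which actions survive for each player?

P1 drop A (B beats it: P:8>5 Q:9>0 R:9>6)
P2 drop Q (P beats it: B:6>0 C:4>3 D:13>9)
P1→{B,C,D} P2→{P,R}

IESDS → P1:{B,C,D} P2:{P,R}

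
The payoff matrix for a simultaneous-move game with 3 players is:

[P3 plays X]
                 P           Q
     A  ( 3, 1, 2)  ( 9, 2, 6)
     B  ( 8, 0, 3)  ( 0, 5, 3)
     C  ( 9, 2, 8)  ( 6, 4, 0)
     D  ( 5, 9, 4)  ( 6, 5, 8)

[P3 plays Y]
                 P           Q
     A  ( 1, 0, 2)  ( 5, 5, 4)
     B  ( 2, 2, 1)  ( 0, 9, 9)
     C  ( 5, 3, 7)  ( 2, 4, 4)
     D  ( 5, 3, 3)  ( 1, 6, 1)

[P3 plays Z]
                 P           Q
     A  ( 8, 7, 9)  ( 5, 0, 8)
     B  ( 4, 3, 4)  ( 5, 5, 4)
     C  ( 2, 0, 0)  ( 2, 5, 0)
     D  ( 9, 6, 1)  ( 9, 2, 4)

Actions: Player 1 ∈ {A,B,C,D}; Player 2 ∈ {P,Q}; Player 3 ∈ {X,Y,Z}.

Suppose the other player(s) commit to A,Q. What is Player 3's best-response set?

BR_3 = {Z}

u_3(X vs A,Q) = 6
u_3(Y vs A,Q) = 4
u_3(Z vs A,Q) = 8
max payoff 8 at {Z}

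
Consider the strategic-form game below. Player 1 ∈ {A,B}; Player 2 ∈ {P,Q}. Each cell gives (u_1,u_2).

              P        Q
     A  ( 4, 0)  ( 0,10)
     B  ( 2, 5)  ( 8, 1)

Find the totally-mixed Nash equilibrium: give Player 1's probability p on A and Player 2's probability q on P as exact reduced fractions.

P1 mixes 2/7 on A; P2 mixes 4/5 on P

P1 indiff ⇒ q·4+(1-q)·0 = q·2+(1-q)·8 ⇒ q(2) = (1-q)(8) ⇒ q = 4/5
P2 indiff ⇒ p·0+(1-p)·5 = p·10+(1-p)·1 ⇒ p(-10) = (1-p)(-4) ⇒ p = 2/7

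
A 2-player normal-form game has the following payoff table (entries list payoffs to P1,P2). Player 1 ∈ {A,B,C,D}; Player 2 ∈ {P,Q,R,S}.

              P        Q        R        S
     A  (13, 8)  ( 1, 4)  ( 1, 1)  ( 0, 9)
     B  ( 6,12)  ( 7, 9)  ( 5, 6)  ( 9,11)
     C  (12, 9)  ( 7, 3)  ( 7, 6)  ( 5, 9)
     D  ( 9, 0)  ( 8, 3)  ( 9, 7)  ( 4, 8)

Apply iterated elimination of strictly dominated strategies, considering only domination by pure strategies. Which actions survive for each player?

Remaining: P1:{A,B,C} P2:{P,S}

P2 drop Q (S beats it: A:9>4 B:11>9 C:9>3 D:8>3)
P2 drop R (S beats it: A:9>1 B:11>6 C:9>6 D:8>7)
P1 drop D (C beats it: P:12>9 S:5>4)
P1→{A,B,C} P2→{P,S}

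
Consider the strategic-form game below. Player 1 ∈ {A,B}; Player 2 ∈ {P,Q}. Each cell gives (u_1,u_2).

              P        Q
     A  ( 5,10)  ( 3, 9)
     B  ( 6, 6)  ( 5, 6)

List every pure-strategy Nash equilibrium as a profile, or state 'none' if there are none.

NE set: (B,P), (B,Q)

(A,P): not NE [P1→B gives 6>5]
(A,Q): not NE [P1→B gives 5>3; P2→P gives 10>9]
(B,P): NE
(B,Q): NE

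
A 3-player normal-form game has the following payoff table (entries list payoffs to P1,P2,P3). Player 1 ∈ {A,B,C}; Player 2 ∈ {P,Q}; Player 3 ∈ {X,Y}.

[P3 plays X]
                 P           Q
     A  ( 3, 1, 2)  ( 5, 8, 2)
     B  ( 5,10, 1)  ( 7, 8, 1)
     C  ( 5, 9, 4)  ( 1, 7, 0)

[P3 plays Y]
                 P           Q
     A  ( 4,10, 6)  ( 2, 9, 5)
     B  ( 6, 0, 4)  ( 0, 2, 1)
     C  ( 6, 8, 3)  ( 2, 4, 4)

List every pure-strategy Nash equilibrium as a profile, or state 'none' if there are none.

NE set: (C,P,X)

(A,P,X): not NE [P1→C gives 5>3; P2→Q gives 8>1; P3→Y gives 6>2]
(A,P,Y): not NE [P1→C gives 6>4]
(A,Q,X): not NE [P1→B gives 7>5; P3→Y gives 5>2]
(A,Q,Y): not NE [P2→P gives 10>9]
(B,P,X): not NE [P3→Y gives 4>1]
(B,P,Y): not NE [P2→Q gives 2>0]
(B,Q,X): not NE [P2→P gives 10>8]
(B,Q,Y): not NE [P1→C gives 2>0]
(C,P,X): NE
(C,P,Y): not NE [P3→X gives 4>3]
(C,Q,X): not NE [P1→B gives 7>1; P2→P gives 9>7; P3→Y gives 4>0]
(C,Q,Y): not NE [P2→P gives 8>4]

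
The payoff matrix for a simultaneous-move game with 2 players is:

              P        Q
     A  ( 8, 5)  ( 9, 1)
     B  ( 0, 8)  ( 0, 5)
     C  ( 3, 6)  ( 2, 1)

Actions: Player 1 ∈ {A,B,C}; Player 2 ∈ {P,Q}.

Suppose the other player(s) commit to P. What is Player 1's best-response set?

u_1(A vs P) = 8
u_1(B vs P) = 0
u_1(C vs P) = 3
max payoff 8 at {A}

BR_1 = {A}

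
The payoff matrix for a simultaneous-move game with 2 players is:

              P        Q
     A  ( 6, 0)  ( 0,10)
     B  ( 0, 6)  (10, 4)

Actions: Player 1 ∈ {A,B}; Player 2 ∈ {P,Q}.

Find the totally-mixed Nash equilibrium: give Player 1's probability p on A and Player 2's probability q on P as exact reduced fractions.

P1 indiff ⇒ q·6+(1-q)·0 = q·0+(1-q)·10 ⇒ q(6) = (1-q)(10) ⇒ q = 5/8
P2 indiff ⇒ p·0+(1-p)·6 = p·10+(1-p)·4 ⇒ p(-10) = (1-p)(-2) ⇒ p = 1/6

(p,q) = (1/6, 5/8)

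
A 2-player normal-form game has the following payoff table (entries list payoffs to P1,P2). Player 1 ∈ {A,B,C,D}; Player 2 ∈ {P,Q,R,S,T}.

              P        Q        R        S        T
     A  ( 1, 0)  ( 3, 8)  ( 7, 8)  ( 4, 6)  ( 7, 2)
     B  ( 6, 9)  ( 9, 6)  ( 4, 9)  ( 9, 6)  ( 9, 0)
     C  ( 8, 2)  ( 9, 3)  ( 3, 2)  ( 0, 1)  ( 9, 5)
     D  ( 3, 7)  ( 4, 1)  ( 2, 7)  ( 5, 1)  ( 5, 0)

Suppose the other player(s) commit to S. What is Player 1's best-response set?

u_1(A vs S) = 4
u_1(B vs S) = 9
u_1(C vs S) = 0
u_1(D vs S) = 5
max payoff 9 at {B}

P1 best: {B}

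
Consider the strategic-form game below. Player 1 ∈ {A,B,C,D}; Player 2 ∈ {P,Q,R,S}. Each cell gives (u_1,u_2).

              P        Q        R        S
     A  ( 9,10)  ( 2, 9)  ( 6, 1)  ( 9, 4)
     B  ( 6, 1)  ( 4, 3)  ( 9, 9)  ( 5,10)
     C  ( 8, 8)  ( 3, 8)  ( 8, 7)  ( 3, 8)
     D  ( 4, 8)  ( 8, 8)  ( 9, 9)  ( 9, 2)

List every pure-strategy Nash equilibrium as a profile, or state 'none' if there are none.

NE set: (A,P), (D,R)

(A,P): NE
(A,Q): not NE [P1→D gives 8>2; P2→P gives 10>9]
(A,R): not NE [P1→D gives 9>6; P2→P gives 10>1]
(A,S): not NE [P2→P gives 10>4]
(B,P): not NE [P1→A gives 9>6; P2→S gives 10>1]
(B,Q): not NE [P1→D gives 8>4; P2→S gives 10>3]
(B,R): not NE [P2→S gives 10>9]
(B,S): not NE [P1→D gives 9>5]
(C,P): not NE [P1→A gives 9>8]
(C,Q): not NE [P1→D gives 8>3]
(C,R): not NE [P1→D gives 9>8; P2→S gives 8>7]
(C,S): not NE [P1→D gives 9>3]
(D,P): not NE [P1→A gives 9>4; P2→R gives 9>8]
(D,Q): not NE [P2→R gives 9>8]
(D,R): NE
(D,S): not NE [P2→R gives 9>2]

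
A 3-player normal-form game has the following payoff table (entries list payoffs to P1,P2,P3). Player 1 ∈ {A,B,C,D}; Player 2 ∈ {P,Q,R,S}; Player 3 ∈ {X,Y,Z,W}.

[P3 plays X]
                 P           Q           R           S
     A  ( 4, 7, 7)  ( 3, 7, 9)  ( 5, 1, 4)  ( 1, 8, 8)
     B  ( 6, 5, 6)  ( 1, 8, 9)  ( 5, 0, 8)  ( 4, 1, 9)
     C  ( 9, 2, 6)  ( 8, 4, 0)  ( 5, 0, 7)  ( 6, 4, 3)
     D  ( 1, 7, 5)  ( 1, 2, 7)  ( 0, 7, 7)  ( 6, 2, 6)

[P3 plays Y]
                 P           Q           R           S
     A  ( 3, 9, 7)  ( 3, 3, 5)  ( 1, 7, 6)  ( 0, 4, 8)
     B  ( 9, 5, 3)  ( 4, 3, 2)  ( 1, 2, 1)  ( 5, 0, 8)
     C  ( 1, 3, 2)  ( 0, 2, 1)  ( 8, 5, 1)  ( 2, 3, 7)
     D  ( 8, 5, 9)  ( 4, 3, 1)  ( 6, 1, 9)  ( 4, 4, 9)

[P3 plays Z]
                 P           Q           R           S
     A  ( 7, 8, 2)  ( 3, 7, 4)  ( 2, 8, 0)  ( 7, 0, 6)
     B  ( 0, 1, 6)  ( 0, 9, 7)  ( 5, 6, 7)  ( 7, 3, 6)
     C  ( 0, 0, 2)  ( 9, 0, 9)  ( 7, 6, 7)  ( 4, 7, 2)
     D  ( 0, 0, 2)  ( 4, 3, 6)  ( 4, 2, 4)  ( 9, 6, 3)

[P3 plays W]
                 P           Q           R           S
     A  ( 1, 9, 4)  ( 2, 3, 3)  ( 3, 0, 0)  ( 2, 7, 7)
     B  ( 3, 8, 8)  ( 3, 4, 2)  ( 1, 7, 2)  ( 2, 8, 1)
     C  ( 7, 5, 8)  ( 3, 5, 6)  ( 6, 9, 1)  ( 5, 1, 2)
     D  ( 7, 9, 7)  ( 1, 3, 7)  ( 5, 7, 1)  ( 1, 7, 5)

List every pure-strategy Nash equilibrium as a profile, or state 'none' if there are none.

(A,P,X): not NE [P1→C gives 9>4; P2→S gives 8>7]
(A,P,Y): not NE [P1→B gives 9>3]
(A,P,Z): not NE [P3→Y gives 7>2]
(A,P,W): not NE [P1→D gives 7>1; P3→Y gives 7>4]
(A,Q,X): not NE [P1→C gives 8>3; P2→S gives 8>7]
(A,Q,Y): not NE [P1→D gives 4>3; P2→P gives 9>3; P3→X gives 9>5]
(A,Q,Z): not NE [P1→C gives 9>3; P2→R gives 8>7; P3→X gives 9>4]
(A,Q,W): not NE [P1→C gives 3>2; P2→P gives 9>3; P3→X gives 9>3]
(A,R,X): not NE [P2→S gives 8>1; P3→Y gives 6>4]
(A,R,Y): not NE [P1→C gives 8>1; P2→P gives 9>7]
(A,R,Z): not NE [P1→C gives 7>2; P3→Y gives 6>0]
(A,R,W): not NE [P1→C gives 6>3; P2→P gives 9>0; P3→Y gives 6>0]
(A,S,X): not NE [P1→D gives 6>1]
(A,S,Y): not NE [P1→B gives 5>0; P2→P gives 9>4]
(A,S,Z): not NE [P1→D gives 9>7; P2→R gives 8>0; P3→Y gives 8>6]
(A,S,W): not NE [P1→C gives 5>2; P2→P gives 9>7; P3→Y gives 8>7]
(B,P,X): not NE [P1→C gives 9>6; P2→Q gives 8>5; P3→W gives 8>6]
(B,P,Y): not NE [P3→W gives 8>3]
(B,P,Z): not NE [P1→A gives 7>0; P2→Q gives 9>1; P3→W gives 8>6]
(B,P,W): not NE [P1→D gives 7>3]
(B,Q,X): not NE [P1→C gives 8>1]
(B,Q,Y): not NE [P2→P gives 5>3; P3→X gives 9>2]
(B,Q,Z): not NE [P1→C gives 9>0; P3→X gives 9>7]
(B,Q,W): not NE [P2→S gives 8>4; P3→X gives 9>2]
(B,R,X): not NE [P2→Q gives 8>0]
(B,R,Y): not NE [P1→C gives 8>1; P2→P gives 5>2; P3→X gives 8>1]
(B,R,Z): not NE [P1→C gives 7>5; P2→Q gives 9>6; P3→X gives 8>7]
(B,R,W): not NE [P1→C gives 6>1; P2→S gives 8>7; P3→X gives 8>2]
(B,S,X): not NE [P1→D gives 6>4; P2→Q gives 8>1]
(B,S,Y): not NE [P2→P gives 5>0; P3→X gives 9>8]
(B,S,Z): not NE [P1→D gives 9>7; P2→Q gives 9>3; P3→X gives 9>6]
(B,S,W): not NE [P1→C gives 5>2; P3→X gives 9>1]
(C,P,X): not NE [P2→S gives 4>2; P3→W gives 8>6]
(C,P,Y): not NE [P1→B gives 9>1; P2→R gives 5>3; P3→W gives 8>2]
(C,P,Z): not NE [P1→A gives 7>0; P2→S gives 7>0; P3→W gives 8>2]
(C,P,W): not NE [P2→R gives 9>5]
(C,Q,X): not NE [P3→Z gives 9>0]
(C,Q,Y): not NE [P1→D gives 4>0; P2→R gives 5>2; P3→Z gives 9>1]
(C,Q,Z): not NE [P2→S gives 7>0]
(C,Q,W): not NE [P2→R gives 9>5; P3→Z gives 9>6]
(C,R,X): not NE [P2→S gives 4>0]
(C,R,Y): not NE [P3→Z gives 7>1]
(C,R,Z): not NE [P2→S gives 7>6]
(C,R,W): not NE [P3→Z gives 7>1]
(C,S,X): not NE [P3→Y gives 7>3]
(C,S,Y): not NE [P1→B gives 5>2; P2→R gives 5>3]
(C,S,Z): not NE [P1→D gives 9>4; P3→Y gives 7>2]
(C,S,W): not NE [P2→R gives 9>1; P3→Y gives 7>2]
(D,P,X): not NE [P1→C gives 9>1; P3→Y gives 9>5]
(D,P,Y): not NE [P1→B gives 9>8]
(D,P,Z): not NE [P1→A gives 7>0; P2→S gives 6>0; P3→Y gives 9>2]
(D,P,W): not NE [P3→Y gives 9>7]
(D,Q,X): not NE [P1→C gives 8>1; P2→R gives 7>2]
(D,Q,Y): not NE [P2→P gives 5>3; P3→W gives 7>1]
(D,Q,Z): not NE [P1→C gives 9>4; P2→S gives 6>3; P3→W gives 7>6]
(D,Q,W): not NE [P1→C gives 3>1; P2→P gives 9>3]
(D,R,X): not NE [P1→C gives 5>0; P3→Y gives 9>7]
(D,R,Y): not NE [P1→C gives 8>6; P2→P gives 5>1]
(D,R,Z): not NE [P1→C gives 7>4; P2→S gives 6>2; P3→Y gives 9>4]
(D,R,W): not NE [P1→C gives 6>5; P2→P gives 9>7; P3→Y gives 9>1]
(D,S,X): not NE [P2→R gives 7>2; P3→Y gives 9>6]
(D,S,Y): not NE [P1→B gives 5>4; P2→P gives 5>4]
(D,S,Z): not NE [P3→Y gives 9>3]
(D,S,W): not NE [P1→C gives 5>1; P2→P gives 9>7; P3→Y gives 9>5]

No pure NE.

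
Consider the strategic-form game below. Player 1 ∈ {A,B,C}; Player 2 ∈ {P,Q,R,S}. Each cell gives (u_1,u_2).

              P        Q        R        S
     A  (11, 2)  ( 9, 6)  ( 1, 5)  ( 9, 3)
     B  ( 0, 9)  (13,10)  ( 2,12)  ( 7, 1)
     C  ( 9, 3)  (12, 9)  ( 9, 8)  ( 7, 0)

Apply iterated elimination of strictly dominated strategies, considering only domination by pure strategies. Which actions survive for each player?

Survivors P1:{B,C} P2:{Q,R}

P2 drop P (Q beats it: A:6>2 B:10>9 C:9>3)
P2 drop S (Q beats it: A:6>3 B:10>1 C:9>0)
P1 drop A (B beats it: Q:13>9 R:2>1)
P1→{B,C} P2→{Q,R}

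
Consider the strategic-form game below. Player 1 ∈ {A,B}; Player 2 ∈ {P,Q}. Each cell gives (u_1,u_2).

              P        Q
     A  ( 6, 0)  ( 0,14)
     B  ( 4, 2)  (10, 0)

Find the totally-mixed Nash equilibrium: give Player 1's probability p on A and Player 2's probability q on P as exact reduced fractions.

P1 indiff ⇒ q·6+(1-q)·0 = q·4+(1-q)·10 ⇒ q(2) = (1-q)(10) ⇒ q = 5/6
P2 indiff ⇒ p·0+(1-p)·2 = p·14+(1-p)·0 ⇒ p(-14) = (1-p)(-2) ⇒ p = 1/8

p=1/8, q=5/6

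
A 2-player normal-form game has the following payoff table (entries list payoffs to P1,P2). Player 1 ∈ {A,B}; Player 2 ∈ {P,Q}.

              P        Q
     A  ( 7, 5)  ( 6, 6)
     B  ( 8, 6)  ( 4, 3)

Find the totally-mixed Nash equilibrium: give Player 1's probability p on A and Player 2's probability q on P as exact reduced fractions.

p=3/4, q=2/3

P1 indiff ⇒ q·7+(1-q)·6 = q·8+(1-q)·4 ⇒ q(-1) = (1-q)(-2) ⇒ q = 2/3
P2 indiff ⇒ p·5+(1-p)·6 = p·6+(1-p)·3 ⇒ p(-1) = (1-p)(-3) ⇒ p = 3/4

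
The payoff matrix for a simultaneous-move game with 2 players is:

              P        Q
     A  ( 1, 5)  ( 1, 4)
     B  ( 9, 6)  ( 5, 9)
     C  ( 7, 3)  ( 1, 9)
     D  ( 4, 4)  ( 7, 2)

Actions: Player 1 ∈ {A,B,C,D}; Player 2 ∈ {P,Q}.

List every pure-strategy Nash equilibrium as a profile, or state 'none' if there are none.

PSNE: ∅

(A,P): not NE [P1→B gives 9>1]
(A,Q): not NE [P1→D gives 7>1; P2→P gives 5>4]
(B,P): not NE [P2→Q gives 9>6]
(B,Q): not NE [P1→D gives 7>5]
(C,P): not NE [P1→B gives 9>7; P2→Q gives 9>3]
(C,Q): not NE [P1→D gives 7>1]
(D,P): not NE [P1→B gives 9>4]
(D,Q): not NE [P2→P gives 4>2]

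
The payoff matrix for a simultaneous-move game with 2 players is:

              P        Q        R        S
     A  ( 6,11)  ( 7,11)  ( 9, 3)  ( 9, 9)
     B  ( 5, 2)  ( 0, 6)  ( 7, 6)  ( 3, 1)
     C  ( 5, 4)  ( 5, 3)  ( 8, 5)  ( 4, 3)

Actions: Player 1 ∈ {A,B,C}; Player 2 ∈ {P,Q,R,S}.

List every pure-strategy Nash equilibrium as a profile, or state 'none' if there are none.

Nash profiles: (A,P), (A,Q)

(A,P): NE
(A,Q): NE
(A,R): not NE [P2→Q gives 11>3]
(A,S): not NE [P2→Q gives 11>9]
(B,P): not NE [P1→A gives 6>5; P2→R gives 6>2]
(B,Q): not NE [P1→A gives 7>0]
(B,R): not NE [P1→A gives 9>7]
(B,S): not NE [P1→A gives 9>3; P2→R gives 6>1]
(C,P): not NE [P1→A gives 6>5; P2→R gives 5>4]
(C,Q): not NE [P1→A gives 7>5; P2→R gives 5>3]
(C,R): not NE [P1→A gives 9>8]
(C,S): not NE [P1→A gives 9>4; P2→R gives 5>3]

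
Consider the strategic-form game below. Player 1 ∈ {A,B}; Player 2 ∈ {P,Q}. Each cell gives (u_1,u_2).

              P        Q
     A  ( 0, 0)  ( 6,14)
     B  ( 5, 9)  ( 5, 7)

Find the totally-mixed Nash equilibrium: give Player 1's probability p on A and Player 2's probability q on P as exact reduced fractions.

P1 mixes 1/8 on A; P2 mixes 1/6 on P

P1 indiff ⇒ q·0+(1-q)·6 = q·5+(1-q)·5 ⇒ q(-5) = (1-q)(-1) ⇒ q = 1/6
P2 indiff ⇒ p·0+(1-p)·9 = p·14+(1-p)·7 ⇒ p(-14) = (1-p)(-2) ⇒ p = 1/8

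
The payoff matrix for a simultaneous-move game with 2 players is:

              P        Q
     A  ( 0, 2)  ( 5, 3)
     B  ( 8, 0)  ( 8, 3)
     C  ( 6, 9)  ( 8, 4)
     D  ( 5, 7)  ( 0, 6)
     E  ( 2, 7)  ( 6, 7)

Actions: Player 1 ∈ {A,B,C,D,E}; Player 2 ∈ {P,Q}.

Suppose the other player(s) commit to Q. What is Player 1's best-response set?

u_1(A vs Q) = 5
u_1(B vs Q) = 8
u_1(C vs Q) = 8
u_1(D vs Q) = 0
u_1(E vs Q) = 6
max payoff 8 at {B,C}

P1 best: {B,C}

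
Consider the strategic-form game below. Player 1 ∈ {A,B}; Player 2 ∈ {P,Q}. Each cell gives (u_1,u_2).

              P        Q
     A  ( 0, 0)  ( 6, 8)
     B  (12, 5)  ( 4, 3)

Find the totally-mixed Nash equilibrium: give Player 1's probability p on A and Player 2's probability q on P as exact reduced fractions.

P1 indiff ⇒ q·0+(1-q)·6 = q·12+(1-q)·4 ⇒ q(-12) = (1-q)(-2) ⇒ q = 1/7
P2 indiff ⇒ p·0+(1-p)·5 = p·8+(1-p)·3 ⇒ p(-8) = (1-p)(-2) ⇒ p = 1/5

P1 mixes 1/5 on A; P2 mixes 1/7 on P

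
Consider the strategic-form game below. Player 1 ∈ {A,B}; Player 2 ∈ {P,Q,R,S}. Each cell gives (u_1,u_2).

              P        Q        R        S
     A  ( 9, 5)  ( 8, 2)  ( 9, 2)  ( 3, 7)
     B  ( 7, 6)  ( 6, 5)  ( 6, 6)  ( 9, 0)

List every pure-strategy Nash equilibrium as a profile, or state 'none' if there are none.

Equilibria: none

(A,P): not NE [P2→S gives 7>5]
(A,Q): not NE [P2→S gives 7>2]
(A,R): not NE [P2→S gives 7>2]
(A,S): not NE [P1→B gives 9>3]
(B,P): not NE [P1→A gives 9>7]
(B,Q): not NE [P1→A gives 8>6; P2→R gives 6>5]
(B,R): not NE [P1→A gives 9>6]
(B,S): not NE [P2→R gives 6>0]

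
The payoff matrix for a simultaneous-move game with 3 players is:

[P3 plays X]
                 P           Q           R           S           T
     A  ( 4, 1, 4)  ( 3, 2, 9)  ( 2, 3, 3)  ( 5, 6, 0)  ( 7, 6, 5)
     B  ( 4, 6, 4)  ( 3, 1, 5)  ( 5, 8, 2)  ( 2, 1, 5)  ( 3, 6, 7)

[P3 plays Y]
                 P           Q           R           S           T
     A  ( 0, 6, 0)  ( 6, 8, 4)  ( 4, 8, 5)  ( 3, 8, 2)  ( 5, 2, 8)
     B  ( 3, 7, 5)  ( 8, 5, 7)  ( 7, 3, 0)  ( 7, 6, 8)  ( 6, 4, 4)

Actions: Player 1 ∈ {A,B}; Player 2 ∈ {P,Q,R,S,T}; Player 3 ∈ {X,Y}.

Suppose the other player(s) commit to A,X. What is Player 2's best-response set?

P2 best: {S,T}

u_2(P vs A,X) = 1
u_2(Q vs A,X) = 2
u_2(R vs A,X) = 3
u_2(S vs A,X) = 6
u_2(T vs A,X) = 6
max payoff 6 at {S,T}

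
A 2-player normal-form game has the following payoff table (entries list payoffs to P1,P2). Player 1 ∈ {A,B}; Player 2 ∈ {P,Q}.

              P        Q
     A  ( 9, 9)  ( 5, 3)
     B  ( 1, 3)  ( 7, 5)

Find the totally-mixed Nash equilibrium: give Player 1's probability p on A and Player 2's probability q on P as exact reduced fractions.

P1 indiff ⇒ q·9+(1-q)·5 = q·1+(1-q)·7 ⇒ q(8) = (1-q)(2) ⇒ q = 1/5
P2 indiff ⇒ p·9+(1-p)·3 = p·3+(1-p)·5 ⇒ p(6) = (1-p)(2) ⇒ p = 1/4

(p,q) = (1/4, 1/5)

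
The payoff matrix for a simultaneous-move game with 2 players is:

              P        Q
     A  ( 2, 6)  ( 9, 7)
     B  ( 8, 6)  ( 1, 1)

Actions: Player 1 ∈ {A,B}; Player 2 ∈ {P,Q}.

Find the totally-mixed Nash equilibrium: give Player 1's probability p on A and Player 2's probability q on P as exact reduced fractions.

P1 indiff ⇒ q·2+(1-q)·9 = q·8+(1-q)·1 ⇒ q(-6) = (1-q)(-8) ⇒ q = 4/7
P2 indiff ⇒ p·6+(1-p)·6 = p·7+(1-p)·1 ⇒ p(-1) = (1-p)(-5) ⇒ p = 5/6

P1 mixes 5/6 on A; P2 mixes 4/7 on P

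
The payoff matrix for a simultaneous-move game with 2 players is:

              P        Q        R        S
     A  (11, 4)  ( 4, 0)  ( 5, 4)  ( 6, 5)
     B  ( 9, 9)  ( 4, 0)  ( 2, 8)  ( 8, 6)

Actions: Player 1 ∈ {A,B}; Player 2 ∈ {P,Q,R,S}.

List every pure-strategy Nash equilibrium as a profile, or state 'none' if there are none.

No pure NE.

(A,P): not NE [P2→S gives 5>4]
(A,Q): not NE [P2→S gives 5>0]
(A,R): not NE [P2→S gives 5>4]
(A,S): not NE [P1→B gives 8>6]
(B,P): not NE [P1→A gives 11>9]
(B,Q): not NE [P2→P gives 9>0]
(B,R): not NE [P1→A gives 5>2; P2→P gives 9>8]
(B,S): not NE [P2→P gives 9>6]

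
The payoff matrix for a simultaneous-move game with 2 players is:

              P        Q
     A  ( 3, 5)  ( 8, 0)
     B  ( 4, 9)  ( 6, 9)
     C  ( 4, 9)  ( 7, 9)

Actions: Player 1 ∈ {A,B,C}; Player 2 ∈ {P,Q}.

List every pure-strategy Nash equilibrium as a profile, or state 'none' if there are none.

(A,P): not NE [P1→C gives 4>3]
(A,Q): not NE [P2→P gives 5>0]
(B,P): NE
(B,Q): not NE [P1→A gives 8>6]
(C,P): NE
(C,Q): not NE [P1→A gives 8>7]

Nash profiles: (B,P), (C,P)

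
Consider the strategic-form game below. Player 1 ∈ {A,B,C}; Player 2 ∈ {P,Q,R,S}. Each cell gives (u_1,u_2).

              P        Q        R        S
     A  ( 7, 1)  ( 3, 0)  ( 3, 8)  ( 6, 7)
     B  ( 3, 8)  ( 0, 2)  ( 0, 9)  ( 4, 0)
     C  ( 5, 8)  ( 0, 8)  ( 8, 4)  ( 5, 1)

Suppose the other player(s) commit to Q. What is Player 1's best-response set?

BR_1 = {A}

u_1(A vs Q) = 3
u_1(B vs Q) = 0
u_1(C vs Q) = 0
max payoff 3 at {A}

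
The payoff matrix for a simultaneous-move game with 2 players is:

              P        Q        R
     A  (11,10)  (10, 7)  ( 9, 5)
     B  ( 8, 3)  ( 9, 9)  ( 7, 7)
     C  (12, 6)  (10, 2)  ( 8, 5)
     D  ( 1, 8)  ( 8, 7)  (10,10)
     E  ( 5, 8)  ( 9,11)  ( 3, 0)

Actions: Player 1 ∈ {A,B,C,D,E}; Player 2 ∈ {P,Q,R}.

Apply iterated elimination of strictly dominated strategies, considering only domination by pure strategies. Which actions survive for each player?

Remaining: P1:{A,C,D} P2:{P,R}

P1 drop B (A beats it: P:11>8 Q:10>9 R:9>7)
P1 drop E (A beats it: P:11>5 Q:10>9 R:9>3)
P2 drop Q (P beats it: A:10>7 C:6>2 D:8>7)
P1→{A,C,D} P2→{P,R}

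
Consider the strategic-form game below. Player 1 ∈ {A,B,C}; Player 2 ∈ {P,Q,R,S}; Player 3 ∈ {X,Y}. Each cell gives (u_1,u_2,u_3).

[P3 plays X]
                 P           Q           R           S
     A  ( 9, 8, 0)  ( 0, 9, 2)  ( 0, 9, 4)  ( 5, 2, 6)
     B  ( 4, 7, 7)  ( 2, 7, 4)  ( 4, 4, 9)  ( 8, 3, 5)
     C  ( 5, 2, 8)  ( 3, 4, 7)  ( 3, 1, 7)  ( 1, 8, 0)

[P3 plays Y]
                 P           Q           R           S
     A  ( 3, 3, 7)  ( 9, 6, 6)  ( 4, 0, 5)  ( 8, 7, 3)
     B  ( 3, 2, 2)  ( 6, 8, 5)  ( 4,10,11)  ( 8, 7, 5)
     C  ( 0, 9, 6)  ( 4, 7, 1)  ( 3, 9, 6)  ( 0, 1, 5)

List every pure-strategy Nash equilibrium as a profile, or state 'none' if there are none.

Nash profiles: (B,R,Y)

(A,P,X): not NE [P2→R gives 9>8; P3→Y gives 7>0]
(A,P,Y): not NE [P2→S gives 7>3]
(A,Q,X): not NE [P1→C gives 3>0; P3→Y gives 6>2]
(A,Q,Y): not NE [P2→S gives 7>6]
(A,R,X): not NE [P1→B gives 4>0; P3→Y gives 5>4]
(A,R,Y): not NE [P2→S gives 7>0]
(A,S,X): not NE [P1→B gives 8>5; P2→R gives 9>2]
(A,S,Y): not NE [P3→X gives 6>3]
(B,P,X): not NE [P1→A gives 9>4]
(B,P,Y): not NE [P2→R gives 10>2; P3→X gives 7>2]
(B,Q,X): not NE [P1→C gives 3>2; P3→Y gives 5>4]
(B,Q,Y): not NE [P1→A gives 9>6; P2→R gives 10>8]
(B,R,X): not NE [P2→Q gives 7>4; P3→Y gives 11>9]
(B,R,Y): NE
(B,S,X): not NE [P2→Q gives 7>3]
(B,S,Y): not NE [P2→R gives 10>7]
(C,P,X): not NE [P1→A gives 9>5; P2→S gives 8>2]
(C,P,Y): not NE [P1→B gives 3>0; P3→X gives 8>6]
(C,Q,X): not NE [P2→S gives 8>4]
(C,Q,Y): not NE [P1→A gives 9>4; P2→R gives 9>7; P3→X gives 7>1]
(C,R,X): not NE [P1→B gives 4>3; P2→S gives 8>1]
(C,R,Y): not NE [P1→B gives 4>3; P3→X gives 7>6]
(C,S,X): not NE [P1→B gives 8>1; P3→Y gives 5>0]
(C,S,Y): not NE [P1→B gives 8>0; P2→R gives 9>1]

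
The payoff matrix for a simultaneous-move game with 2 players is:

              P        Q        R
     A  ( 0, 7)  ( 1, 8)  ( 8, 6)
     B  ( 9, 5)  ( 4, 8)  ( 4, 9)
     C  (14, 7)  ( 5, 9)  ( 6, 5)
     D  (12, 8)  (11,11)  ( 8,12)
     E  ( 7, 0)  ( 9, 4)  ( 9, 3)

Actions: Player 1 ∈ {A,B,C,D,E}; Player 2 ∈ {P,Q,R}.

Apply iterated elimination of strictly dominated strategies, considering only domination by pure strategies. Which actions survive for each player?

IESDS → P1:{D,E} P2:{Q,R}

P1 drop A (E beats it: P:7>0 Q:9>1 R:9>8)
P1 drop B (C beats it: P:14>9 Q:5>4 R:6>4)
P2 drop P (Q beats it: C:9>7 D:11>8 E:4>0)
P1 drop C (D beats it: Q:11>5 R:8>6)
P1→{D,E} P2→{Q,R}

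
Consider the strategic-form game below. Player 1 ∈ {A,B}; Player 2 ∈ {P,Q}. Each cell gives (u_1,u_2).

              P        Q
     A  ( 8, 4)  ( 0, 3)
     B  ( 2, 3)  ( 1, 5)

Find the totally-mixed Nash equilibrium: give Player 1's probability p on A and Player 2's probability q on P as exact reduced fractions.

P1 indiff ⇒ q·8+(1-q)·0 = q·2+(1-q)·1 ⇒ q(6) = (1-q)(1) ⇒ q = 1/7
P2 indiff ⇒ p·4+(1-p)·3 = p·3+(1-p)·5 ⇒ p(1) = (1-p)(2) ⇒ p = 2/3

P1 mixes 2/3 on A; P2 mixes 1/7 on P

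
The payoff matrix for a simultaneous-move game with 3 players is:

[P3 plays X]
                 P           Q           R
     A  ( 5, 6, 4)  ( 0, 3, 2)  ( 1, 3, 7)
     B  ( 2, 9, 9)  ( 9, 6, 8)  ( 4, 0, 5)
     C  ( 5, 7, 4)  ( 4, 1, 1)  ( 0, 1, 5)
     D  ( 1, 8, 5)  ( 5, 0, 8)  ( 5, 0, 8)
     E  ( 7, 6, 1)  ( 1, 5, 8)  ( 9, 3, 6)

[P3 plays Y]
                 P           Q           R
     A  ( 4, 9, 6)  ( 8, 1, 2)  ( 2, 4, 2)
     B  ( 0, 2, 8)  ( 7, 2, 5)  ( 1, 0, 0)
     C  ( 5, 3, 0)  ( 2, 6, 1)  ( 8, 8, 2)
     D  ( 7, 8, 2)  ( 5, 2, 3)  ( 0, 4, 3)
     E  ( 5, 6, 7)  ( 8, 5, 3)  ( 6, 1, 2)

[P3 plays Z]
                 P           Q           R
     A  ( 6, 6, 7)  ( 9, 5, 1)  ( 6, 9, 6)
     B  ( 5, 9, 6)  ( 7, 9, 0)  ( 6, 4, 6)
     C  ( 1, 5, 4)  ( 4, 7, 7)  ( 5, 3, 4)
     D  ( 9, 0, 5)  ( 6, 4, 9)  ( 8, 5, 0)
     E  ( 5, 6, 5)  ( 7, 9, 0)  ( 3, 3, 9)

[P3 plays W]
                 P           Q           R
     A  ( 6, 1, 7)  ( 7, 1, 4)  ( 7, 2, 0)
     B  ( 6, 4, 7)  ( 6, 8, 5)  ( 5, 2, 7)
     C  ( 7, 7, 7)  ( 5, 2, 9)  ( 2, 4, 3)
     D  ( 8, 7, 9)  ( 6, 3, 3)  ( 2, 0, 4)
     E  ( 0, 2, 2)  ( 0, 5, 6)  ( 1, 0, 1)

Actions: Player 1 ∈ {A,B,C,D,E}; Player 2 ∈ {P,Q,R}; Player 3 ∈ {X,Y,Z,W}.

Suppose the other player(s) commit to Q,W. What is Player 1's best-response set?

BR_1 = {A}

u_1(A vs Q,W) = 7
u_1(B vs Q,W) = 6
u_1(C vs Q,W) = 5
u_1(D vs Q,W) = 6
u_1(E vs Q,W) = 0
max payoff 7 at {A}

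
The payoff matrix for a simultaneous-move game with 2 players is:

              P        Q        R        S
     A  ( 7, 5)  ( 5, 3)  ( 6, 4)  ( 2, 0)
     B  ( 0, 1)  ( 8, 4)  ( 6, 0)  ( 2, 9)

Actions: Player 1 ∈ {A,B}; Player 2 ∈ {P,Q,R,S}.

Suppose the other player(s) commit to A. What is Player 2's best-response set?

argmax u_2 = {P}

u_2(P vs A) = 5
u_2(Q vs A) = 3
u_2(R vs A) = 4
u_2(S vs A) = 0
max payoff 5 at {P}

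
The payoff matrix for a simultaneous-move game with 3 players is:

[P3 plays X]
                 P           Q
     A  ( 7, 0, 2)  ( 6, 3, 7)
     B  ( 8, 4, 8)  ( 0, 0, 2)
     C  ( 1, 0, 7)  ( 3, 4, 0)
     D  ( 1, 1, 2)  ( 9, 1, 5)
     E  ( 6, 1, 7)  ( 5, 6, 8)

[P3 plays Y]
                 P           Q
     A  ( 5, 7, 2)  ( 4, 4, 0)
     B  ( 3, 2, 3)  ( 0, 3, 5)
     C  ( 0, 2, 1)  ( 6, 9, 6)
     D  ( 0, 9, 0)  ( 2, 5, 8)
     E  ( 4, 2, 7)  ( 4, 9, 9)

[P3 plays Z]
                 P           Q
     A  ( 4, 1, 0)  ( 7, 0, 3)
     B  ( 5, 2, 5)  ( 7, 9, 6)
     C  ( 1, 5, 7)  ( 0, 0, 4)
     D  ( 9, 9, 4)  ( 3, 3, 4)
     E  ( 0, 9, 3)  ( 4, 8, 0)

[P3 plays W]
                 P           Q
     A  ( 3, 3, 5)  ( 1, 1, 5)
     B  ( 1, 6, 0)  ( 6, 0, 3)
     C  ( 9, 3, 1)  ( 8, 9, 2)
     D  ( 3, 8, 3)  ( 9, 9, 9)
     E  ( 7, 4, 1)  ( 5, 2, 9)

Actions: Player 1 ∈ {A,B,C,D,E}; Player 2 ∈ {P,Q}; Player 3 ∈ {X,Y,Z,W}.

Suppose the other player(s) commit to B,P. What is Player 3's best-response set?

argmax u_3 = {X}

u_3(X vs B,P) = 8
u_3(Y vs B,P) = 3
u_3(Z vs B,P) = 5
u_3(W vs B,P) = 0
max payoff 8 at {X}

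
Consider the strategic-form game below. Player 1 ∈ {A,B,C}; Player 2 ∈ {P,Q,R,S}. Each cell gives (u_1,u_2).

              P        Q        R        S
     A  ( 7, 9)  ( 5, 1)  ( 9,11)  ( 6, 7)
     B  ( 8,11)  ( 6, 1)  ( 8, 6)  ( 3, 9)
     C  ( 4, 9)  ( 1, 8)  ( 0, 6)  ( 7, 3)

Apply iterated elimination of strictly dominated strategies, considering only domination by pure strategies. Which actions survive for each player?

Remaining: P1:{A,B} P2:{P,R}

P2 drop Q (P beats it: A:9>1 B:11>1 C:9>8)
P2 drop S (P beats it: A:9>7 B:11>9 C:9>3)
P1 drop C (A beats it: P:7>4 R:9>0)
P1→{A,B} P2→{P,R}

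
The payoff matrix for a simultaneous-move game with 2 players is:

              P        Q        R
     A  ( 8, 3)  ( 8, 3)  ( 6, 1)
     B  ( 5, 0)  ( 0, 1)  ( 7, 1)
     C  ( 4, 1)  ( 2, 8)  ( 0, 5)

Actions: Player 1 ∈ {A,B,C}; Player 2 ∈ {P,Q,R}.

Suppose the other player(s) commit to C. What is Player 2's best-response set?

BR_2 = {Q}

u_2(P vs C) = 1
u_2(Q vs C) = 8
u_2(R vs C) = 5
max payoff 8 at {Q}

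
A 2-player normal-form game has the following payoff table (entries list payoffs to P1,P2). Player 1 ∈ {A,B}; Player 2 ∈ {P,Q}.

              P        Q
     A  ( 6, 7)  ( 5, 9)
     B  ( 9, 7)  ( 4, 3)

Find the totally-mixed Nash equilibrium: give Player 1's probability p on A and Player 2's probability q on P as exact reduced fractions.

P1 mixes 2/3 on A; P2 mixes 1/4 on P

P1 indiff ⇒ q·6+(1-q)·5 = q·9+(1-q)·4 ⇒ q(-3) = (1-q)(-1) ⇒ q = 1/4
P2 indiff ⇒ p·7+(1-p)·7 = p·9+(1-p)·3 ⇒ p(-2) = (1-p)(-4) ⇒ p = 2/3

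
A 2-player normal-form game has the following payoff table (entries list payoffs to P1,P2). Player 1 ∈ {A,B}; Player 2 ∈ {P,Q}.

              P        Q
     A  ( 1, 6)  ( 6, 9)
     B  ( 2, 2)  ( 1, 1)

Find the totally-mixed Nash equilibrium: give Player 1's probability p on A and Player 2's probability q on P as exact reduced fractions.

P1 indiff ⇒ q·1+(1-q)·6 = q·2+(1-q)·1 ⇒ q(-1) = (1-q)(-5) ⇒ q = 5/6
P2 indiff ⇒ p·6+(1-p)·2 = p·9+(1-p)·1 ⇒ p(-3) = (1-p)(-1) ⇒ p = 1/4

P1 mixes 1/4 on A; P2 mixes 5/6 on P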